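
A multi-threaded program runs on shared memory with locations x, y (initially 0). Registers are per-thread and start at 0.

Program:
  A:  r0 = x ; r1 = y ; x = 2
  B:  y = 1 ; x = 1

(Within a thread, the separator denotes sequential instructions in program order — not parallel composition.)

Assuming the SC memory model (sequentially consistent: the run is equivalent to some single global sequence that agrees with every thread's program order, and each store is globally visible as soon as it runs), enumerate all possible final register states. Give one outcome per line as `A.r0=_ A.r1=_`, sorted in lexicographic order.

outcome vector order: (A.r0,A.r1)
|SC outcomes| = 3

A.r0=0 A.r1=0
A.r0=0 A.r1=1
A.r0=1 A.r1=1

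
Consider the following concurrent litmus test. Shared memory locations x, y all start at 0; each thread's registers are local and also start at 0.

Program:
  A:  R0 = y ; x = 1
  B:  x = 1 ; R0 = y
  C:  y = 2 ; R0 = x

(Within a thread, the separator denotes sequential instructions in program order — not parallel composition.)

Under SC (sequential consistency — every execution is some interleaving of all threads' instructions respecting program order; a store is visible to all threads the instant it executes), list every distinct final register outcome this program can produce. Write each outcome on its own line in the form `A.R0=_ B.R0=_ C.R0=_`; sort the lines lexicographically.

outcome vector order: (A.R0,B.R0,C.R0)
|SC outcomes| = 6

A.R0=0 B.R0=0 C.R0=1
A.R0=0 B.R0=2 C.R0=0
A.R0=0 B.R0=2 C.R0=1
A.R0=2 B.R0=0 C.R0=1
A.R0=2 B.R0=2 C.R0=0
A.R0=2 B.R0=2 C.R0=1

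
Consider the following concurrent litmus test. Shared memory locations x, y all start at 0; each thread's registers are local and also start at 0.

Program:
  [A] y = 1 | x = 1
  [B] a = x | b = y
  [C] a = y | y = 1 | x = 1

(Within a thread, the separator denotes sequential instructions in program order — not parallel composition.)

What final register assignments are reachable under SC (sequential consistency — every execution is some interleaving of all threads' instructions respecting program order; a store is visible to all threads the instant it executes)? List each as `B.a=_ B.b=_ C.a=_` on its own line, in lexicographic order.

B.a=0 B.b=0 C.a=0
B.a=0 B.b=0 C.a=1
B.a=0 B.b=1 C.a=0
B.a=0 B.b=1 C.a=1
B.a=1 B.b=1 C.a=0
B.a=1 B.b=1 C.a=1

outcome vector order: (B.a,B.b,C.a)
|SC outcomes| = 6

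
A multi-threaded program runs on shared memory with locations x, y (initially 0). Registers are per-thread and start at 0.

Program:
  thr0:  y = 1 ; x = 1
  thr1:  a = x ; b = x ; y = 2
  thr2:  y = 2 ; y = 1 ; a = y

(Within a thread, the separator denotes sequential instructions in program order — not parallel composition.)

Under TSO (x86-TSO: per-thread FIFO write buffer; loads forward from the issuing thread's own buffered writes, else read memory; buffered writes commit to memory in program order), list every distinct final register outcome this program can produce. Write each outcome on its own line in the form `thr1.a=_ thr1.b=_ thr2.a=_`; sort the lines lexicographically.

thr1.a=0 thr1.b=0 thr2.a=1
thr1.a=0 thr1.b=0 thr2.a=2
thr1.a=0 thr1.b=1 thr2.a=1
thr1.a=0 thr1.b=1 thr2.a=2
thr1.a=1 thr1.b=1 thr2.a=1
thr1.a=1 thr1.b=1 thr2.a=2

outcome vector order: (thr1.a,thr1.b,thr2.a)
|TSO outcomes| = 6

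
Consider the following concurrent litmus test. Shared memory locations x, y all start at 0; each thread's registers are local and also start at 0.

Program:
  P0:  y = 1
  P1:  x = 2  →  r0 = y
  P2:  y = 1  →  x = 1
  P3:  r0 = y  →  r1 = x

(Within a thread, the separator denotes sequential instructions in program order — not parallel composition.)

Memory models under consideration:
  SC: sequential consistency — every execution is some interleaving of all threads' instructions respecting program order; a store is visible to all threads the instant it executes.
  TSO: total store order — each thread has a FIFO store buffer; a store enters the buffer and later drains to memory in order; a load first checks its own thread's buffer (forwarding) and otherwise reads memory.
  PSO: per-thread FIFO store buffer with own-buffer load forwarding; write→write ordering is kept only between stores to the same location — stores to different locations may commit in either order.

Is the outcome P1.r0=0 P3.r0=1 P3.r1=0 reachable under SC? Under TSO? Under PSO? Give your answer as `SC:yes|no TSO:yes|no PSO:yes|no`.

outcome vector order: (P1.r0,P3.r0,P3.r1)
SC: 11 outcomes — {(0,0,0), (0,0,1), (0,0,2), (0,1,1), (0,1,2), (1,0,0), (1,0,1), (1,0,2), (1,1,0), (1,1,1), (1,1,2)}
TSO: 12 outcomes — {(0,0,0), (0,0,1), (0,0,2), (0,1,0), (0,1,1), (0,1,2), (1,0,0), (1,0,1), (1,0,2), (1,1,0), (1,1,1), (1,1,2)}
PSO: 12 outcomes — {(0,0,0), (0,0,1), (0,0,2), (0,1,0), (0,1,1), (0,1,2), (1,0,0), (1,0,1), (1,0,2), (1,1,0), (1,1,1), (1,1,2)}
target (0,1,0) ∈ {TSO,PSO}

SC:no TSO:yes PSO:yes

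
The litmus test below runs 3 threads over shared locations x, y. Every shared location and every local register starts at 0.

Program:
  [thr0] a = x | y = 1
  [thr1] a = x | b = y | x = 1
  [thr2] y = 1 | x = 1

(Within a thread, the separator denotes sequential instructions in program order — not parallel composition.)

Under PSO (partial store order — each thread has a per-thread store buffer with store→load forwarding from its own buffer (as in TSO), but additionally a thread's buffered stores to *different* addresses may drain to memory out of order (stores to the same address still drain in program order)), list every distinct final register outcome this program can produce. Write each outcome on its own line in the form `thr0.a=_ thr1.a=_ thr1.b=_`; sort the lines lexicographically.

outcome vector order: (thr0.a,thr1.a,thr1.b)
|PSO outcomes| = 8

thr0.a=0 thr1.a=0 thr1.b=0
thr0.a=0 thr1.a=0 thr1.b=1
thr0.a=0 thr1.a=1 thr1.b=0
thr0.a=0 thr1.a=1 thr1.b=1
thr0.a=1 thr1.a=0 thr1.b=0
thr0.a=1 thr1.a=0 thr1.b=1
thr0.a=1 thr1.a=1 thr1.b=0
thr0.a=1 thr1.a=1 thr1.b=1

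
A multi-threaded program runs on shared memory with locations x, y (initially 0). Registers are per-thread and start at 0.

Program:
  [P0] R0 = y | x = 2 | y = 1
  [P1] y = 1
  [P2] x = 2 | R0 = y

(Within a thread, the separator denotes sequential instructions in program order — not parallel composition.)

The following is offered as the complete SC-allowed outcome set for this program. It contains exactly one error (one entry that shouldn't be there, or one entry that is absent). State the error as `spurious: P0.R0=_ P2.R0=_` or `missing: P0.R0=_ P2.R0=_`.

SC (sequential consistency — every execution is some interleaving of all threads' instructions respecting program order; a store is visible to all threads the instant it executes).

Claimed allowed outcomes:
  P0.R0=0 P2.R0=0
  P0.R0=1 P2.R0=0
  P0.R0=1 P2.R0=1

outcome vector order: (P0.R0,P2.R0)
SC: 4 outcomes — {0/0, 0/1, 1/0, 1/1}
SC∖claimed = {0/1}

missing: P0.R0=0 P2.R0=1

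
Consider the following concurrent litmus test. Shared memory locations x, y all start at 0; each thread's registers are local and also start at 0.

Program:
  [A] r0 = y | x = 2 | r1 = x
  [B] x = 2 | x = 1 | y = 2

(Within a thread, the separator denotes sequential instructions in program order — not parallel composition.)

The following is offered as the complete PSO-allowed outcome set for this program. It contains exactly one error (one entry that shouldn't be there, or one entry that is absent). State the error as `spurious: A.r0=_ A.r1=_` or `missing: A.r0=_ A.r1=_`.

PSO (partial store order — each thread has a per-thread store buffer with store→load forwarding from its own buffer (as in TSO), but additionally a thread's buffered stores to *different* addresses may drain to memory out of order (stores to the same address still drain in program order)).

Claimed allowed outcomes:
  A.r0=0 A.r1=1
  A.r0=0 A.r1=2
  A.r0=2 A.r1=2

missing: A.r0=2 A.r1=1

outcome vector order: (A.r0,A.r1)
[PSO] allowed = {0/1, 0/2, 2/1, 2/2}
PSO∖claimed = {2/1}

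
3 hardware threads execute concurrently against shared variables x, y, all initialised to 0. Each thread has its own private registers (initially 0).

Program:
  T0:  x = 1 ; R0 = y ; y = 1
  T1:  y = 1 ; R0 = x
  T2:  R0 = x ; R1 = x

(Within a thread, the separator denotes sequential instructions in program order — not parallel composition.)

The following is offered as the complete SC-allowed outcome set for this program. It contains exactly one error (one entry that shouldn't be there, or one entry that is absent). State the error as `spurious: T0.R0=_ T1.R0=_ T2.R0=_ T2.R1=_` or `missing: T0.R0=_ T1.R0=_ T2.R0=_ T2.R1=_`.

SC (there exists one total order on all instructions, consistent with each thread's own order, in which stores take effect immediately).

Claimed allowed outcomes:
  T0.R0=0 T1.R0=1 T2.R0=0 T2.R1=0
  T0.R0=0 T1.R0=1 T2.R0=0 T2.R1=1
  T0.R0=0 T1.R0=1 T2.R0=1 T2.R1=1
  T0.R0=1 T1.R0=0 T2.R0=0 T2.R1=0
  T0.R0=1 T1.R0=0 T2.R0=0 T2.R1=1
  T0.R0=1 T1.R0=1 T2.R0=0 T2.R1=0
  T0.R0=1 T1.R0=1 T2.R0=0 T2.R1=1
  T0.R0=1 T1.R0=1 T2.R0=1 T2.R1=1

missing: T0.R0=1 T1.R0=0 T2.R0=1 T2.R1=1

outcome vector order: (T0.R0,T1.R0,T2.R0,T2.R1)
under SC → (0,1,0,0); (0,1,0,1); (0,1,1,1); (1,0,0,0); (1,0,0,1); (1,0,1,1); (1,1,0,0); (1,1,0,1); (1,1,1,1)
SC∖claimed = {(1,0,1,1)}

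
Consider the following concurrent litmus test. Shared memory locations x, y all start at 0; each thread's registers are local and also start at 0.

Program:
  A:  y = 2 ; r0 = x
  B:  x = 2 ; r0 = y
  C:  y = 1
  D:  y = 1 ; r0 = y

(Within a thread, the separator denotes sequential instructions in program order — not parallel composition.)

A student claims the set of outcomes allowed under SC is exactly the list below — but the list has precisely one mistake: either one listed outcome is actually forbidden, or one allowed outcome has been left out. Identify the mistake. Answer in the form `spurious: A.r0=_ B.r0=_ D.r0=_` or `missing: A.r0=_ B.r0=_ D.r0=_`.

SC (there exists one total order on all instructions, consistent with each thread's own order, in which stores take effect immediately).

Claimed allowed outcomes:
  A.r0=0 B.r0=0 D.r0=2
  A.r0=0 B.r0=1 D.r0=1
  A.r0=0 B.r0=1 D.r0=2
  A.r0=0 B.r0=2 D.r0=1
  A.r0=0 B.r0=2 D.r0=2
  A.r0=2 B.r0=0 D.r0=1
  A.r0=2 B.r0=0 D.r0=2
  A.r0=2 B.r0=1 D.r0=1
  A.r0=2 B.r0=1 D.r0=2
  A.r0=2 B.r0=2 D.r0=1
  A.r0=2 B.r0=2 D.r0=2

outcome vector order: (A.r0,B.r0,D.r0)
SC (10): (0,1,1); (0,1,2); (0,2,1); (0,2,2); (2,0,1); (2,0,2); (2,1,1); (2,1,2); (2,2,1); (2,2,2)
claimed∖SC = {(0,0,2)}

spurious: A.r0=0 B.r0=0 D.r0=2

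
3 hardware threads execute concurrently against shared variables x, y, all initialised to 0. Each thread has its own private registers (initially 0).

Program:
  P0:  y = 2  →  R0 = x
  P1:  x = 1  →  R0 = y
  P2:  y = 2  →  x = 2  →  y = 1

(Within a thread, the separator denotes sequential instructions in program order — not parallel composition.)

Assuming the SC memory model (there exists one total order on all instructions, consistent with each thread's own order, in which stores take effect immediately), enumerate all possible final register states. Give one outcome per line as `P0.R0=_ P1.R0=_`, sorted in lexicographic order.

outcome vector order: (P0.R0,P1.R0)
|SC outcomes| = 8

P0.R0=0 P1.R0=1
P0.R0=0 P1.R0=2
P0.R0=1 P1.R0=0
P0.R0=1 P1.R0=1
P0.R0=1 P1.R0=2
P0.R0=2 P1.R0=0
P0.R0=2 P1.R0=1
P0.R0=2 P1.R0=2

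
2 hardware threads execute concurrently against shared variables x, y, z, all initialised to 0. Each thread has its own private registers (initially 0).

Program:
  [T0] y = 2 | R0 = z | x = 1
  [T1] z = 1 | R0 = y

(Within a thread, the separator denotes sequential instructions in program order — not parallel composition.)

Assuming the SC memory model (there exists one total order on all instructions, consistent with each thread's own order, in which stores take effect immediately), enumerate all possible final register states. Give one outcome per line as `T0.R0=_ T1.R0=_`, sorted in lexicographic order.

outcome vector order: (T0.R0,T1.R0)
|SC outcomes| = 3

T0.R0=0 T1.R0=2
T0.R0=1 T1.R0=0
T0.R0=1 T1.R0=2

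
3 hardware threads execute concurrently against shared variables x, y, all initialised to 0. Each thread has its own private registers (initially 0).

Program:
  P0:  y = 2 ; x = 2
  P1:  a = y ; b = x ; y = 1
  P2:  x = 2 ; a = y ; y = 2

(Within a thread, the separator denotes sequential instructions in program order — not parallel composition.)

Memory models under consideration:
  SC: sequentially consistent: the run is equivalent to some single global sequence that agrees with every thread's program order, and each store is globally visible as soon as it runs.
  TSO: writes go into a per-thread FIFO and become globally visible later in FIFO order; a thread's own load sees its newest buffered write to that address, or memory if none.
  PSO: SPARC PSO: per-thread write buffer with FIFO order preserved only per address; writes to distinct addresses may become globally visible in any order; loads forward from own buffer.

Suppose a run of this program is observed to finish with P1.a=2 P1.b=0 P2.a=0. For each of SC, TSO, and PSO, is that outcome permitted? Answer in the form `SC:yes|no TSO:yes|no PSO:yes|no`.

SC:no TSO:yes PSO:yes

outcome vector order: (P1.a,P1.b,P2.a)
under SC → (0,0,0); (0,0,1); (0,0,2); (0,2,0); (0,2,1); (0,2,2); (2,0,1); (2,0,2); (2,2,0); (2,2,1); (2,2,2)
under TSO → (0,0,0); (0,0,1); (0,0,2); (0,2,0); (0,2,1); (0,2,2); (2,0,0); (2,0,1); (2,0,2); (2,2,0); (2,2,1); (2,2,2)
under PSO → (0,0,0); (0,0,1); (0,0,2); (0,2,0); (0,2,1); (0,2,2); (2,0,0); (2,0,1); (2,0,2); (2,2,0); (2,2,1); (2,2,2)
target (2,0,0) ∈ {TSO,PSO}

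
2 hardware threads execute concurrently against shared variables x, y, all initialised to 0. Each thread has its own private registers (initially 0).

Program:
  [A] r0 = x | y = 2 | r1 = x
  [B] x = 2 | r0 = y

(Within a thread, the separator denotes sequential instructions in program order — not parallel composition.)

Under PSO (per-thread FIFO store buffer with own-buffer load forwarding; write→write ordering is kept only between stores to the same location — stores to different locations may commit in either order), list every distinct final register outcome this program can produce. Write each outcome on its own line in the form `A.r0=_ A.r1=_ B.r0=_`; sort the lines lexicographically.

outcome vector order: (A.r0,A.r1,B.r0)
|PSO outcomes| = 6

A.r0=0 A.r1=0 B.r0=0
A.r0=0 A.r1=0 B.r0=2
A.r0=0 A.r1=2 B.r0=0
A.r0=0 A.r1=2 B.r0=2
A.r0=2 A.r1=2 B.r0=0
A.r0=2 A.r1=2 B.r0=2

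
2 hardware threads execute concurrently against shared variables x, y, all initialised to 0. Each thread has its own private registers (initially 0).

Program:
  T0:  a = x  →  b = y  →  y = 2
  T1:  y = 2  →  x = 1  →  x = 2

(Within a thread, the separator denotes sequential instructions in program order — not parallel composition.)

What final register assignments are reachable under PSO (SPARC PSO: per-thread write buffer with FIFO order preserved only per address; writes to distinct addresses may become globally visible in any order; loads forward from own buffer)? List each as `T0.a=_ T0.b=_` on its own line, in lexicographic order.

outcome vector order: (T0.a,T0.b)
|PSO outcomes| = 6

T0.a=0 T0.b=0
T0.a=0 T0.b=2
T0.a=1 T0.b=0
T0.a=1 T0.b=2
T0.a=2 T0.b=0
T0.a=2 T0.b=2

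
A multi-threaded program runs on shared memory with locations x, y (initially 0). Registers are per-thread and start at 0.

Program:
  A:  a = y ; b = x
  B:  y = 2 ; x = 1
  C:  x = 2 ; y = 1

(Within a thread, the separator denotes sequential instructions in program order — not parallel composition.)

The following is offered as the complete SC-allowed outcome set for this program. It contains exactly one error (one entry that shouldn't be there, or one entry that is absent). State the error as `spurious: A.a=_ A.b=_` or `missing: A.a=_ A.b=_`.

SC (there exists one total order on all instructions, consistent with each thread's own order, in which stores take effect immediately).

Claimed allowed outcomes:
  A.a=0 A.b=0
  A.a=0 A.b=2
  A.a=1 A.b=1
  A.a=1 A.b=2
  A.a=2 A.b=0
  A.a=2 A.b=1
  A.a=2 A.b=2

missing: A.a=0 A.b=1

outcome vector order: (A.a,A.b)
[SC] allowed = {<0 0> <0 1> <0 2> <1 1> <1 2> <2 0> <2 1> <2 2>}
SC∖claimed = {<0 1>}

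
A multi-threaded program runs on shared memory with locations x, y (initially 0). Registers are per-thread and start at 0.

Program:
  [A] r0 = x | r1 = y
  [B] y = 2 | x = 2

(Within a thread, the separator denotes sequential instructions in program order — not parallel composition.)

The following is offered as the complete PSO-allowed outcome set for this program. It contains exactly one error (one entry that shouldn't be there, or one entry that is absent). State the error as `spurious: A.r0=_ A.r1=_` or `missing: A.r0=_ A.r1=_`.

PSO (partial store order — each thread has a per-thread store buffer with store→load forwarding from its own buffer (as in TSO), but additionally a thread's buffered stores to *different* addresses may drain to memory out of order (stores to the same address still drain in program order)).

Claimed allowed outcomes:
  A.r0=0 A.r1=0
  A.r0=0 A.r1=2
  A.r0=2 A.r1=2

missing: A.r0=2 A.r1=0

outcome vector order: (A.r0,A.r1)
[PSO] allowed = {0/0 0/2 2/0 2/2}
PSO∖claimed = {2/0}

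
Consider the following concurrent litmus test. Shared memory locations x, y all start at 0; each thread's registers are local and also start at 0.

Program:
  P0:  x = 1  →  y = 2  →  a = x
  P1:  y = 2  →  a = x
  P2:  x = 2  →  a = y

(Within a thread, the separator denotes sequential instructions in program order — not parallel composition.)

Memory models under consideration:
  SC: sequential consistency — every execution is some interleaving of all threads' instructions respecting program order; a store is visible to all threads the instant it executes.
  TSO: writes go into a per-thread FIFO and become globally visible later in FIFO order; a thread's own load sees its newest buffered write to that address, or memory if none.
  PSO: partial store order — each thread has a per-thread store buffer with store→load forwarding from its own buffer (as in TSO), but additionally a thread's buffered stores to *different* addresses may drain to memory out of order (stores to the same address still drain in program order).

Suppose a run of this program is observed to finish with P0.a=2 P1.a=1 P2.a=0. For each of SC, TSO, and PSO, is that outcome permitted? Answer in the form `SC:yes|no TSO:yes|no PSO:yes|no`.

outcome vector order: (P0.a,P1.a,P2.a)
SC: 9 outcomes — {1/0/2 1/1/0 1/1/2 1/2/0 1/2/2 2/0/2 2/1/2 2/2/0 2/2/2}
TSO: 12 outcomes — {1/0/0 1/0/2 1/1/0 1/1/2 1/2/0 1/2/2 2/0/0 2/0/2 2/1/0 2/1/2 2/2/0 2/2/2}
PSO: 12 outcomes — {1/0/0 1/0/2 1/1/0 1/1/2 1/2/0 1/2/2 2/0/0 2/0/2 2/1/0 2/1/2 2/2/0 2/2/2}
target 2/1/0 ∈ {TSO,PSO}

SC:no TSO:yes PSO:yes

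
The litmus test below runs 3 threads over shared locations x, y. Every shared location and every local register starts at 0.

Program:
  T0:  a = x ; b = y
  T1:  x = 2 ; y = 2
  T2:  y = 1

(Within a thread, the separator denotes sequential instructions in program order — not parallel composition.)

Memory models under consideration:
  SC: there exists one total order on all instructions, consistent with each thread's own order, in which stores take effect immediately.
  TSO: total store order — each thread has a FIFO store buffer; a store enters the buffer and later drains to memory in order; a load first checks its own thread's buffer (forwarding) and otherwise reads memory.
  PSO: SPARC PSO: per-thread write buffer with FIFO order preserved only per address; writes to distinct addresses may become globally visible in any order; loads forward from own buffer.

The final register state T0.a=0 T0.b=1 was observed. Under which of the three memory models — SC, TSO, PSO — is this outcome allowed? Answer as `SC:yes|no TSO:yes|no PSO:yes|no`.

SC:yes TSO:yes PSO:yes

outcome vector order: (T0.a,T0.b)
SC (6): (0,0) (0,1) (0,2) (2,0) (2,1) (2,2)
TSO (6): (0,0) (0,1) (0,2) (2,0) (2,1) (2,2)
PSO (6): (0,0) (0,1) (0,2) (2,0) (2,1) (2,2)
target (0,1) ∈ {SC,TSO,PSO}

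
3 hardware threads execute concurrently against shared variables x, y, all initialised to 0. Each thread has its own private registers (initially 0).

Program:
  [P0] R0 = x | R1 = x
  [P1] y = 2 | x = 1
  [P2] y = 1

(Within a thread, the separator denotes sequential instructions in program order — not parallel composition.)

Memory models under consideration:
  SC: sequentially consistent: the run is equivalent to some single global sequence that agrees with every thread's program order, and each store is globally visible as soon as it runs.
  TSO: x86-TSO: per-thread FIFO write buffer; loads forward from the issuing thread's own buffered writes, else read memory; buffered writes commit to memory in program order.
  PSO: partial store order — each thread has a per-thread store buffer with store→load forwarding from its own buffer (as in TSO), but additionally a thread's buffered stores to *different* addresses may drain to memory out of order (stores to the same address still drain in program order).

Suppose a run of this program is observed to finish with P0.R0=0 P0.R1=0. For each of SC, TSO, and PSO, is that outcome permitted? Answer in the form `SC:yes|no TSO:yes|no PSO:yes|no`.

SC:yes TSO:yes PSO:yes

outcome vector order: (P0.R0,P0.R1)
SC: 3 outcomes — {00; 01; 11}
TSO: 3 outcomes — {00; 01; 11}
PSO: 3 outcomes — {00; 01; 11}
target 00 ∈ {SC,TSO,PSO}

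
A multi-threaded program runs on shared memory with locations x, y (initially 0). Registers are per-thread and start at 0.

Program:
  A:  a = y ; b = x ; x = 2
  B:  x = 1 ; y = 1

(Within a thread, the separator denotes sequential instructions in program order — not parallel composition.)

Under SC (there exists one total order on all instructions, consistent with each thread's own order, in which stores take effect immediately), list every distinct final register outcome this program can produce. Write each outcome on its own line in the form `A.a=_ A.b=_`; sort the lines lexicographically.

outcome vector order: (A.a,A.b)
|SC outcomes| = 3

A.a=0 A.b=0
A.a=0 A.b=1
A.a=1 A.b=1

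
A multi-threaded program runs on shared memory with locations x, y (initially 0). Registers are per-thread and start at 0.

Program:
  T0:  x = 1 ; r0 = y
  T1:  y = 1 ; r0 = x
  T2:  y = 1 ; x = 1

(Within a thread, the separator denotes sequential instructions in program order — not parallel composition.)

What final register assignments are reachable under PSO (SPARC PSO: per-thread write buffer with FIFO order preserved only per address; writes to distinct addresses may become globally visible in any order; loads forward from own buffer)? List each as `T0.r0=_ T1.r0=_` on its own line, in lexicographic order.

T0.r0=0 T1.r0=0
T0.r0=0 T1.r0=1
T0.r0=1 T1.r0=0
T0.r0=1 T1.r0=1

outcome vector order: (T0.r0,T1.r0)
|PSO outcomes| = 4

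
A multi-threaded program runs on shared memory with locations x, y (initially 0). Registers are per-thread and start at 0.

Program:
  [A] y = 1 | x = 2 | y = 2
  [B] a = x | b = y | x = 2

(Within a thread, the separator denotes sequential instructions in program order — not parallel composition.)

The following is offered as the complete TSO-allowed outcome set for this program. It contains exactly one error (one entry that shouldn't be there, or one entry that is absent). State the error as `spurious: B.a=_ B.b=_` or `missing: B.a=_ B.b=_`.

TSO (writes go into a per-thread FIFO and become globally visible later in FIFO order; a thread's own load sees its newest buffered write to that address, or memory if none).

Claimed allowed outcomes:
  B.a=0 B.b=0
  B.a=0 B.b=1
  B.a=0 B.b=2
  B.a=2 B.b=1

missing: B.a=2 B.b=2

outcome vector order: (B.a,B.b)
under TSO → (0,0) (0,1) (0,2) (2,1) (2,2)
TSO∖claimed = {(2,2)}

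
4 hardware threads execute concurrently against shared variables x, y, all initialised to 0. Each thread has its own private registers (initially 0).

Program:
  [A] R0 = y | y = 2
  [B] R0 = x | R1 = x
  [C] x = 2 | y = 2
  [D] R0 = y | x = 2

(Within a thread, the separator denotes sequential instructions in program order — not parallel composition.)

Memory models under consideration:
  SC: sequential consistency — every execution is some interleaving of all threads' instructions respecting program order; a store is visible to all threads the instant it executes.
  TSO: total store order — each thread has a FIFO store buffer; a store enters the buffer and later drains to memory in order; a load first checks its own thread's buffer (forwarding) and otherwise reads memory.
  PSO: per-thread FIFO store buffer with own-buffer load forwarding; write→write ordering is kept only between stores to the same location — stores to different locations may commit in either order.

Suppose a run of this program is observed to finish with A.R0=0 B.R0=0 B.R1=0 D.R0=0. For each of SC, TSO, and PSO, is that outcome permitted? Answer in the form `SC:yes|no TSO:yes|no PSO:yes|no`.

outcome vector order: (A.R0,B.R0,B.R1,D.R0)
under SC → <0 0 0 0> <0 0 0 2> <0 0 2 0> <0 0 2 2> <0 2 2 0> <0 2 2 2> <2 0 0 0> <2 0 0 2> <2 0 2 0> <2 0 2 2> <2 2 2 0> <2 2 2 2>
under TSO → <0 0 0 0> <0 0 0 2> <0 0 2 0> <0 0 2 2> <0 2 2 0> <0 2 2 2> <2 0 0 0> <2 0 0 2> <2 0 2 0> <2 0 2 2> <2 2 2 0> <2 2 2 2>
under PSO → <0 0 0 0> <0 0 0 2> <0 0 2 0> <0 0 2 2> <0 2 2 0> <0 2 2 2> <2 0 0 0> <2 0 0 2> <2 0 2 0> <2 0 2 2> <2 2 2 0> <2 2 2 2>
target <0 0 0 0> ∈ {SC,TSO,PSO}

SC:yes TSO:yes PSO:yes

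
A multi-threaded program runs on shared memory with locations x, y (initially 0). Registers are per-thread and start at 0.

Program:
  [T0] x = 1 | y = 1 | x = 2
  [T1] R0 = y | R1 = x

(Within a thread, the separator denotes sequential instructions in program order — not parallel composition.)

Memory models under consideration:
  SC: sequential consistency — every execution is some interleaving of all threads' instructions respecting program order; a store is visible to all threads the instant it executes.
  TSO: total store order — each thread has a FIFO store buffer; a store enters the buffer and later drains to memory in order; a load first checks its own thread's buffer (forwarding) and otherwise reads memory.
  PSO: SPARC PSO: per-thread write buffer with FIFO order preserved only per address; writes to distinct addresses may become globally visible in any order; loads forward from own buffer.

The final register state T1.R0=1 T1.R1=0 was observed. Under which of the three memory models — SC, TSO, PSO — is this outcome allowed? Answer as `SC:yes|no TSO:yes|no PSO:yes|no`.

outcome vector order: (T1.R0,T1.R1)
SC (5): <0 0> <0 1> <0 2> <1 1> <1 2>
TSO (5): <0 0> <0 1> <0 2> <1 1> <1 2>
PSO (6): <0 0> <0 1> <0 2> <1 0> <1 1> <1 2>
target <1 0> ∈ {PSO}

SC:no TSO:no PSO:yes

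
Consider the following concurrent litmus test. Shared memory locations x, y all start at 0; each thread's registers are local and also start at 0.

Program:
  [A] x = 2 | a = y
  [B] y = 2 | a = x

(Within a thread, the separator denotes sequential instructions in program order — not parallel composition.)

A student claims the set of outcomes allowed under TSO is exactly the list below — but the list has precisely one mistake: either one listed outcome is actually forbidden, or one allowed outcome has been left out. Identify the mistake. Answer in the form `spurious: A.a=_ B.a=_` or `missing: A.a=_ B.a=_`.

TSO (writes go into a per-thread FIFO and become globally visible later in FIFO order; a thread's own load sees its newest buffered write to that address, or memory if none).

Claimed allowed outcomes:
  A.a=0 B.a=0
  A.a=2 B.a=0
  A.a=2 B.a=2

outcome vector order: (A.a,B.a)
TSO (4): <0 0>, <0 2>, <2 0>, <2 2>
TSO∖claimed = {<0 2>}

missing: A.a=0 B.a=2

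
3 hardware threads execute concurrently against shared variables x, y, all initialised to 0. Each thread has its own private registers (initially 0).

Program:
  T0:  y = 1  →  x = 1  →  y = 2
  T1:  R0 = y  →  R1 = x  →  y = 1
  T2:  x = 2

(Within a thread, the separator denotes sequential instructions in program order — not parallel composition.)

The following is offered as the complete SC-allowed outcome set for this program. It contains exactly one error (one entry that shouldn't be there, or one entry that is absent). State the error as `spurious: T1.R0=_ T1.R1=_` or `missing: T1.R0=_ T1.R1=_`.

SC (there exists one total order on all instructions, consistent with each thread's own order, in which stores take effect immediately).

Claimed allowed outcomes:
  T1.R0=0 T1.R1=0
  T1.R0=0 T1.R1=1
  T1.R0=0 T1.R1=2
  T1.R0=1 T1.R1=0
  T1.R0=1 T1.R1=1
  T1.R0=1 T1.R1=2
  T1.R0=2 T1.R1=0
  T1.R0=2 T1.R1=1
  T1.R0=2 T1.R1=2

outcome vector order: (T1.R0,T1.R1)
SC: 8 outcomes — {0/0, 0/1, 0/2, 1/0, 1/1, 1/2, 2/1, 2/2}
claimed∖SC = {2/0}

spurious: T1.R0=2 T1.R1=0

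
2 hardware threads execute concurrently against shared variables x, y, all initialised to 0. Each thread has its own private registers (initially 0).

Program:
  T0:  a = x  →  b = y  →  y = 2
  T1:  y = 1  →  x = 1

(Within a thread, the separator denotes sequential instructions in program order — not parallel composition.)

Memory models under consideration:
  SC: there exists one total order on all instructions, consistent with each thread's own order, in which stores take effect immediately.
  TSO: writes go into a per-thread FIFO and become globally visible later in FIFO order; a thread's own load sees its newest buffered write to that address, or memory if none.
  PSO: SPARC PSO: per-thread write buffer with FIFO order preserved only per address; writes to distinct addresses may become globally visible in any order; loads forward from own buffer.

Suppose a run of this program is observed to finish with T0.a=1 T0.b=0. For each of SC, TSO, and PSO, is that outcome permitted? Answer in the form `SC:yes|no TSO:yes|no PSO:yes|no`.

SC:no TSO:no PSO:yes

outcome vector order: (T0.a,T0.b)
[SC] allowed = {<0 0>, <0 1>, <1 1>}
[TSO] allowed = {<0 0>, <0 1>, <1 1>}
[PSO] allowed = {<0 0>, <0 1>, <1 0>, <1 1>}
target <1 0> ∈ {PSO}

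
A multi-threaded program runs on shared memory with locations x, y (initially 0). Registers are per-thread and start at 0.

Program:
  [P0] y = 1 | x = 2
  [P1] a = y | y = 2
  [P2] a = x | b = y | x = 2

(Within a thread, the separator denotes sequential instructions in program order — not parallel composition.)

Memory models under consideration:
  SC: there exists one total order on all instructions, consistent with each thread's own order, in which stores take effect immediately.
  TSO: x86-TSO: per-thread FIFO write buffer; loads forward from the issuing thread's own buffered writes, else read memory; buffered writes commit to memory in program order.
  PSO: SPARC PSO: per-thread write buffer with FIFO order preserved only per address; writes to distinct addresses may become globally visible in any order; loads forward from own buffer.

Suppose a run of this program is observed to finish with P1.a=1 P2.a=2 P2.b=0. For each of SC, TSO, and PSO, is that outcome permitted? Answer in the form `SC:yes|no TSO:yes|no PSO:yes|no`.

outcome vector order: (P1.a,P2.a,P2.b)
under SC → 0/0/0 0/0/1 0/0/2 0/2/1 0/2/2 1/0/0 1/0/1 1/0/2 1/2/1 1/2/2
under TSO → 0/0/0 0/0/1 0/0/2 0/2/1 0/2/2 1/0/0 1/0/1 1/0/2 1/2/1 1/2/2
under PSO → 0/0/0 0/0/1 0/0/2 0/2/0 0/2/1 0/2/2 1/0/0 1/0/1 1/0/2 1/2/0 1/2/1 1/2/2
target 1/2/0 ∈ {PSO}

SC:no TSO:no PSO:yes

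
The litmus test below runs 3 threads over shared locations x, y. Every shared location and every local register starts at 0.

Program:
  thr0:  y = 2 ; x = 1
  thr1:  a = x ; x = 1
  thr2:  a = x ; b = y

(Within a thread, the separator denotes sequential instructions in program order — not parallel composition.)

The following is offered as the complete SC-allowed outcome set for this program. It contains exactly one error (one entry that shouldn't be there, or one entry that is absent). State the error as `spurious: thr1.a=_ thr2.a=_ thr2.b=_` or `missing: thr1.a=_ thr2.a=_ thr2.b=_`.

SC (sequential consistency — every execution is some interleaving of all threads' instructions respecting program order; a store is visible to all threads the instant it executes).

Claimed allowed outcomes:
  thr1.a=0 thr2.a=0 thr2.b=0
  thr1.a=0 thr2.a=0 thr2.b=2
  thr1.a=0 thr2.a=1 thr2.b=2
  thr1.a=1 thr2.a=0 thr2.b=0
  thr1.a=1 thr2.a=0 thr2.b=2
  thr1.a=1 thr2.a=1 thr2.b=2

missing: thr1.a=0 thr2.a=1 thr2.b=0

outcome vector order: (thr1.a,thr2.a,thr2.b)
[SC] allowed = {000 002 010 012 100 102 112}
SC∖claimed = {010}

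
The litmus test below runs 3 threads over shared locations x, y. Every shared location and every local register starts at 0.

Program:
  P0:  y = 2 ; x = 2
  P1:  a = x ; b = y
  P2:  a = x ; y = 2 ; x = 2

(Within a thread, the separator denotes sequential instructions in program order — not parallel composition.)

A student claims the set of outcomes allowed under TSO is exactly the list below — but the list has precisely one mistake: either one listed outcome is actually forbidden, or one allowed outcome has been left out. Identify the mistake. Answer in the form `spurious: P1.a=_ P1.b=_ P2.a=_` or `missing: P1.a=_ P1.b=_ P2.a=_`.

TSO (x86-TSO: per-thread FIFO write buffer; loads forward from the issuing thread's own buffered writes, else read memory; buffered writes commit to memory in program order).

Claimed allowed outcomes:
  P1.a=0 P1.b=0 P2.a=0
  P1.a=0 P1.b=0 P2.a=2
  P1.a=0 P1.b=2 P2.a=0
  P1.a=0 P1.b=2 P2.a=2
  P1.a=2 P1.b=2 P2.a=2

missing: P1.a=2 P1.b=2 P2.a=0

outcome vector order: (P1.a,P1.b,P2.a)
[TSO] allowed = {000; 002; 020; 022; 220; 222}
TSO∖claimed = {220}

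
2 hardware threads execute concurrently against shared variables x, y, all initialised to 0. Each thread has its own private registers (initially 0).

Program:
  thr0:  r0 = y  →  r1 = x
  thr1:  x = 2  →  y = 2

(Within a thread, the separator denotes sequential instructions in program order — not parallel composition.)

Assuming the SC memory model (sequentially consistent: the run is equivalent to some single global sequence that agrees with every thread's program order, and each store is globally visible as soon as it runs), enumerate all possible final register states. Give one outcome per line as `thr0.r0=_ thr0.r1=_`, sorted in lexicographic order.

thr0.r0=0 thr0.r1=0
thr0.r0=0 thr0.r1=2
thr0.r0=2 thr0.r1=2

outcome vector order: (thr0.r0,thr0.r1)
|SC outcomes| = 3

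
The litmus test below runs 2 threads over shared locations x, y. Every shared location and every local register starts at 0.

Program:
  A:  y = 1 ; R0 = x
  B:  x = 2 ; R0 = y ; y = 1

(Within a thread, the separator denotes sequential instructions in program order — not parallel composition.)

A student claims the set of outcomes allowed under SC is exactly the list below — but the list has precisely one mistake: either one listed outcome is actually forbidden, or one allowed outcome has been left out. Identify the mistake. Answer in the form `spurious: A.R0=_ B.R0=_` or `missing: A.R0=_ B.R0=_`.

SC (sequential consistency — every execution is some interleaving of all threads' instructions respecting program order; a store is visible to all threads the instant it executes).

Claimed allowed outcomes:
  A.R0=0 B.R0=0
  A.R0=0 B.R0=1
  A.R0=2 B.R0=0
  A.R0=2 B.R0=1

spurious: A.R0=0 B.R0=0

outcome vector order: (A.R0,B.R0)
SC: 3 outcomes — {01, 20, 21}
claimed∖SC = {00}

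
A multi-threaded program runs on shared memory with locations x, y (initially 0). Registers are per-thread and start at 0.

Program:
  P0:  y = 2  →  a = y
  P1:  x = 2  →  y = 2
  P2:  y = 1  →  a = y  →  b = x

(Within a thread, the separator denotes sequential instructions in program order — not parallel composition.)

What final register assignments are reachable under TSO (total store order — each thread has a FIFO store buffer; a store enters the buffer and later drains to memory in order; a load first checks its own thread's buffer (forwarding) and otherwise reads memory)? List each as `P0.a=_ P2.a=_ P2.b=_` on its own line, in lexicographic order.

outcome vector order: (P0.a,P2.a,P2.b)
|TSO outcomes| = 7

P0.a=1 P2.a=1 P2.b=0
P0.a=1 P2.a=1 P2.b=2
P0.a=1 P2.a=2 P2.b=2
P0.a=2 P2.a=1 P2.b=0
P0.a=2 P2.a=1 P2.b=2
P0.a=2 P2.a=2 P2.b=0
P0.a=2 P2.a=2 P2.b=2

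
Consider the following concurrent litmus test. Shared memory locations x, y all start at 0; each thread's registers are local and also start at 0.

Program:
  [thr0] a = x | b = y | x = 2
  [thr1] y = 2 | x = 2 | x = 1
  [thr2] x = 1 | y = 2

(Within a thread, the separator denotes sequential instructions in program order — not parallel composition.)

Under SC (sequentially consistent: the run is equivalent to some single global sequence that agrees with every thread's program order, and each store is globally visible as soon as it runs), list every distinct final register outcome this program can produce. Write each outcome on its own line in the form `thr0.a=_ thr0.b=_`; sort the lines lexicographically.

thr0.a=0 thr0.b=0
thr0.a=0 thr0.b=2
thr0.a=1 thr0.b=0
thr0.a=1 thr0.b=2
thr0.a=2 thr0.b=2

outcome vector order: (thr0.a,thr0.b)
|SC outcomes| = 5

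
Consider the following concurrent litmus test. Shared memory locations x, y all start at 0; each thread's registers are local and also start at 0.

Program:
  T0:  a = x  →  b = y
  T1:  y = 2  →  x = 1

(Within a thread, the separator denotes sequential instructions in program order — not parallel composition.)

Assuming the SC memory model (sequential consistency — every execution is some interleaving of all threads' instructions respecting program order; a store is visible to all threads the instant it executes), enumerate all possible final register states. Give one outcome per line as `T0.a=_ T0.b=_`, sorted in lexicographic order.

outcome vector order: (T0.a,T0.b)
|SC outcomes| = 3

T0.a=0 T0.b=0
T0.a=0 T0.b=2
T0.a=1 T0.b=2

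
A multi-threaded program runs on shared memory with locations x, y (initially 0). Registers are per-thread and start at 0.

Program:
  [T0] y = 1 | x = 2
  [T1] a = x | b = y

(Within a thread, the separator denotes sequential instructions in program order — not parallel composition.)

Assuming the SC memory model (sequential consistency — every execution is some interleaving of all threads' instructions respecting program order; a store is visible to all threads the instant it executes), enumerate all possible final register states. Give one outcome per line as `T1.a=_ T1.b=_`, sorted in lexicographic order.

T1.a=0 T1.b=0
T1.a=0 T1.b=1
T1.a=2 T1.b=1

outcome vector order: (T1.a,T1.b)
|SC outcomes| = 3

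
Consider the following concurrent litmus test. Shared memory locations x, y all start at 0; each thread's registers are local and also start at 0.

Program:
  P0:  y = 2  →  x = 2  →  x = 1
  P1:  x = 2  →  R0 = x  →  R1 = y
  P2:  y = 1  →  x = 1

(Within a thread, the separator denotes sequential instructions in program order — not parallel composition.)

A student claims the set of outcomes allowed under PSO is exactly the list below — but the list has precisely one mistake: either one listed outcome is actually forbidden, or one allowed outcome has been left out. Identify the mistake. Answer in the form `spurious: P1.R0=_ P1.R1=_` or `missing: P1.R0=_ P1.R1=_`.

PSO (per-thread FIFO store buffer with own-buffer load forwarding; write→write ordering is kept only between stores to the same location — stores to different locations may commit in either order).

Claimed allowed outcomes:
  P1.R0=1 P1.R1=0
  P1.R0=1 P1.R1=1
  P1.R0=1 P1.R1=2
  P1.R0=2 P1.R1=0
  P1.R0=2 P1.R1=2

outcome vector order: (P1.R0,P1.R1)
PSO (6): 10; 11; 12; 20; 21; 22
PSO∖claimed = {21}

missing: P1.R0=2 P1.R1=1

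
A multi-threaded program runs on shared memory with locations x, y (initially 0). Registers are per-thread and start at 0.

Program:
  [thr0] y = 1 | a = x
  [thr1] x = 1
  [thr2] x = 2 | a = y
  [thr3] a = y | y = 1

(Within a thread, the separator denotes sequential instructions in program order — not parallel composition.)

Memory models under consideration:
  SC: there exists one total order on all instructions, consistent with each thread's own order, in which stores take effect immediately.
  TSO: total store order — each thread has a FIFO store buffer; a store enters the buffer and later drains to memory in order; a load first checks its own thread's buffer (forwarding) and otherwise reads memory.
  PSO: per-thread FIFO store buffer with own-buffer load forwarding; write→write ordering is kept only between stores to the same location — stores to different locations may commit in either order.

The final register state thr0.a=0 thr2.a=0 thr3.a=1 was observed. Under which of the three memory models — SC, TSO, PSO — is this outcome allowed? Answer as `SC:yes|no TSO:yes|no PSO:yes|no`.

outcome vector order: (thr0.a,thr2.a,thr3.a)
under SC → 010; 011; 100; 101; 110; 111; 200; 201; 210; 211
under TSO → 000; 001; 010; 011; 100; 101; 110; 111; 200; 201; 210; 211
under PSO → 000; 001; 010; 011; 100; 101; 110; 111; 200; 201; 210; 211
target 001 ∈ {TSO,PSO}

SC:no TSO:yes PSO:yes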